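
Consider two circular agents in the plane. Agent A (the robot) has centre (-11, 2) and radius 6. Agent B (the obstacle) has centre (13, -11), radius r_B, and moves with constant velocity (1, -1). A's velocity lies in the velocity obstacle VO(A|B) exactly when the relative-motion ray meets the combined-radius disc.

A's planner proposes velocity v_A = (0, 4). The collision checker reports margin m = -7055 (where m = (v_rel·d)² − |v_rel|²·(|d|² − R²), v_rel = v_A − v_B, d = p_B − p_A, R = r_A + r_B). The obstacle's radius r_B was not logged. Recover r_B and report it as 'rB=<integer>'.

m = -7055
d = (24, -13);  v_rel = (-1, 5),  |v_rel|² = 26
v_rel×d = (-1)·(-13) − (5)·(24) = -107
since m = R²·26 − (-107)²:  R² = (11449 + -7055) / 26 = 169
R = √169 = 13  ⇒  r_B = 13 − 6 = 7

rB=7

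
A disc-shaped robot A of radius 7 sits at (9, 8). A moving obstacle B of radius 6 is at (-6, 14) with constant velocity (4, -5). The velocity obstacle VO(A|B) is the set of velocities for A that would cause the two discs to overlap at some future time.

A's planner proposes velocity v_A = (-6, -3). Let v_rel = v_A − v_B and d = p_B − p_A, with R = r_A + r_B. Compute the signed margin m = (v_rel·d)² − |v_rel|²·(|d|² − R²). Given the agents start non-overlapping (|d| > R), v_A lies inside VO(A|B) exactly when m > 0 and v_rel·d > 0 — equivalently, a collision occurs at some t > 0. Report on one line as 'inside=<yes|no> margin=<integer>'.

d = (-15, 6),  |d|² = 261;  R = 7+6 = 13,  c = 261−13² = 92
v_rel = (-10, 2),  |v_rel|² = 104;  v_rel·d = (-10)·(-15) + (2)·(6) = 162
104·t² − 324·t + 92 = 0  ⇒  m = 162² − 104·92 = 16676
m = 16676 > 0,  v_rel·d = 162 > 0  ⇒  inside

inside=yes margin=16676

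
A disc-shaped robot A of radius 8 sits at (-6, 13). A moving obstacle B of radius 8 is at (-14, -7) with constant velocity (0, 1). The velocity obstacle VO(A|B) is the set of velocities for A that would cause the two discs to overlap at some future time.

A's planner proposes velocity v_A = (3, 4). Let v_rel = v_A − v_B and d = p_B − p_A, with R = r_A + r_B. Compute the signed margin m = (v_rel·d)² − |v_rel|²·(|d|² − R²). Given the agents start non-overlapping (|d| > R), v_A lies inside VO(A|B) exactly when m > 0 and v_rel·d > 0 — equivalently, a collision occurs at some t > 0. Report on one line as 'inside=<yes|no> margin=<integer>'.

d = (-8, -20),  |d|² = 464;  R = 8+8 = 16,  c = 464−16² = 208
v_rel = (3, 3),  |v_rel|² = 18;  v_rel·d = (3)·(-8) + (3)·(-20) = -84
18·t² + 168·t + 208 = 0  ⇒  m = (-84)² − 18·208 = 3312
m = 3312 > 0,  v_rel·d = -84 < 0  ⇒  outside

inside=no margin=3312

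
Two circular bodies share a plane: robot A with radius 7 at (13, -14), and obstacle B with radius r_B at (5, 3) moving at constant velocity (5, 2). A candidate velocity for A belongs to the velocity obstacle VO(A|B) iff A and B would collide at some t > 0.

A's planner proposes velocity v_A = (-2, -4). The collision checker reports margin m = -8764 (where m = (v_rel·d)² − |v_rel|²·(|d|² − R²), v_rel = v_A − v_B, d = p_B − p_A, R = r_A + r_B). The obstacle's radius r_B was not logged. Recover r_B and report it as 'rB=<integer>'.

m = -8764
d = (-8, 17);  v_rel = (-7, -6),  |v_rel|² = 85
v_rel×d = (-7)·(17) − (-6)·(-8) = -167
since m = R²·85 − (-167)²:  R² = (27889 + -8764) / 85 = 225
R = √225 = 15  ⇒  r_B = 15 − 7 = 8

rB=8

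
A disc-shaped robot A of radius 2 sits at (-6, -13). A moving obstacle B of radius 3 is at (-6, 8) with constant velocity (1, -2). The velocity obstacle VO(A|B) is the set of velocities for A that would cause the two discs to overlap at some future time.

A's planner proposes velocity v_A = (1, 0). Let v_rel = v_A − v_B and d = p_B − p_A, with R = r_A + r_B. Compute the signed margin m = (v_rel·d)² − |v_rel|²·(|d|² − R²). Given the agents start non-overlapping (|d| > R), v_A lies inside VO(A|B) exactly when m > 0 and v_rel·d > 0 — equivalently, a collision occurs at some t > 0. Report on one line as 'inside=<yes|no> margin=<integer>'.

d = (0, 21),  |d|² = 441;  R = 2+3 = 5,  c = 441−5² = 416
v_rel = (0, 2),  |v_rel|² = 4;  v_rel·d = (0)·(0) + (2)·(21) = 42
4·t² − 84·t + 416 = 0  ⇒  m = 42² − 4·416 = 100
m = 100 > 0,  v_rel·d = 42 > 0  ⇒  inside

inside=yes margin=100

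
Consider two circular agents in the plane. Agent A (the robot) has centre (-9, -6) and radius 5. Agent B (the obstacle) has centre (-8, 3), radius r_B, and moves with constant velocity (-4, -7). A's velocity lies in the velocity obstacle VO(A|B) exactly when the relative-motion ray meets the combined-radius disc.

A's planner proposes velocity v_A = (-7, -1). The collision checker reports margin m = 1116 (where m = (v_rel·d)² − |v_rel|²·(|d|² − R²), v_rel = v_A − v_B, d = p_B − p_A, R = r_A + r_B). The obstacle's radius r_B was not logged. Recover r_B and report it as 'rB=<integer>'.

m = 1116
d = (1, 9);  v_rel = (-3, 6),  |v_rel|² = 45
v_rel×d = (-3)·(9) − (6)·(1) = -33
since m = R²·45 − (-33)²:  R² = (1089 + 1116) / 45 = 49
R = √49 = 7  ⇒  r_B = 7 − 5 = 2

rB=2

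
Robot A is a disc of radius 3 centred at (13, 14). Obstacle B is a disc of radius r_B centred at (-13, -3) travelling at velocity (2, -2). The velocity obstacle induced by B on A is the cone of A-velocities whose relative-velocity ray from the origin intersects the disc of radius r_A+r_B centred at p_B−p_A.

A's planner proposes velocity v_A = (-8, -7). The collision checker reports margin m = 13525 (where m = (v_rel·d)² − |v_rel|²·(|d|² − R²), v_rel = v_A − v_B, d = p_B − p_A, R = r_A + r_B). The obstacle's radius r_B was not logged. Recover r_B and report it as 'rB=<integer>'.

m = 13525
d = (-26, -17);  v_rel = (-10, -5),  |v_rel|² = 125
v_rel×d = (-10)·(-17) − (-5)·(-26) = 40
since m = R²·125 − 40²:  R² = (1600 + 13525) / 125 = 121
R = √121 = 11  ⇒  r_B = 11 − 3 = 8

rB=8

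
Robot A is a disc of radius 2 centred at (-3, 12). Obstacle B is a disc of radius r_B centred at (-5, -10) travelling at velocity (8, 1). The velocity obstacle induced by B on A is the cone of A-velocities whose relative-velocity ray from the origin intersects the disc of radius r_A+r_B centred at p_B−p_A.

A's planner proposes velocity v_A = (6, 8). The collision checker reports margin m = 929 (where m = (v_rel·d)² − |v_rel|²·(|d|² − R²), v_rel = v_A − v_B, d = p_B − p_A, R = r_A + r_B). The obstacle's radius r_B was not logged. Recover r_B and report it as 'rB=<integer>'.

m = 929
d = (-2, -22);  v_rel = (-2, 7),  |v_rel|² = 53
v_rel×d = (-2)·(-22) − (7)·(-2) = 58
since m = R²·53 − 58²:  R² = (3364 + 929) / 53 = 81
R = √81 = 9  ⇒  r_B = 9 − 2 = 7

rB=7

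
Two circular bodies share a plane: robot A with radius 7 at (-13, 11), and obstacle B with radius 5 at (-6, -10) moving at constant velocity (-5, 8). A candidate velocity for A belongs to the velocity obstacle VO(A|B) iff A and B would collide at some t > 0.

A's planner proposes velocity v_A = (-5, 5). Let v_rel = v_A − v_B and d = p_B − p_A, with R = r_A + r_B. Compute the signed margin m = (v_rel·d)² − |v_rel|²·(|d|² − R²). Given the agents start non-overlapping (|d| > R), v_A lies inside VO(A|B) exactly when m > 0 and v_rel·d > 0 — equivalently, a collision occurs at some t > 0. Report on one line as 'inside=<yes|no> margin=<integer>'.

d = (7, -21),  |d|² = 490;  R = 7+5 = 12,  c = 490−12² = 346
v_rel = (0, -3),  |v_rel|² = 9;  v_rel·d = (0)·(7) + (-3)·(-21) = 63
9·t² − 126·t + 346 = 0  ⇒  m = 63² − 9·346 = 855
m = 855 > 0,  v_rel·d = 63 > 0  ⇒  inside

inside=yes margin=855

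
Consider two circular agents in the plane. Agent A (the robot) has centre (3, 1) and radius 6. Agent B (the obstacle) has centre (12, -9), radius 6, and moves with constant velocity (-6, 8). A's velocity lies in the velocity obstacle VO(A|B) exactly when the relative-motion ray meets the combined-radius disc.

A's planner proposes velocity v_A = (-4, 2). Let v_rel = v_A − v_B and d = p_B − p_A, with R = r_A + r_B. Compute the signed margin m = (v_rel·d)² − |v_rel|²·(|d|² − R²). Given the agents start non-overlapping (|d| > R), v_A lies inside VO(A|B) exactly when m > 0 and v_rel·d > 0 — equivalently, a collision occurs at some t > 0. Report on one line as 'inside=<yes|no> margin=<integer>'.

d = (9, -10),  |d|² = 181;  R = 6+6 = 12,  c = 181−12² = 37
v_rel = (2, -6),  |v_rel|² = 40;  v_rel·d = (2)·(9) + (-6)·(-10) = 78
40·t² − 156·t + 37 = 0  ⇒  m = 78² − 40·37 = 4604
m = 4604 > 0,  v_rel·d = 78 > 0  ⇒  inside

inside=yes margin=4604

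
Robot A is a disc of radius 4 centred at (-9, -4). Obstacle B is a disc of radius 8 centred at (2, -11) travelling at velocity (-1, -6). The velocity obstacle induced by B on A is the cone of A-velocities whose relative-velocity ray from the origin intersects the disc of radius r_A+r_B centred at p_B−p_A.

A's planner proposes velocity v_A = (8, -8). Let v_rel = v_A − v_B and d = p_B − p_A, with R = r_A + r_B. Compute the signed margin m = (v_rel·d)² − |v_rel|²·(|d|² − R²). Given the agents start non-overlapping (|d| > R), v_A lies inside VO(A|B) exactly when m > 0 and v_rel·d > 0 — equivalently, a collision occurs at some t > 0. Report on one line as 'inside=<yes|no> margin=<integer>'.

d = (11, -7),  |d|² = 170;  R = 4+8 = 12,  c = 170−12² = 26
v_rel = (9, -2),  |v_rel|² = 85;  v_rel·d = (9)·(11) + (-2)·(-7) = 113
85·t² − 226·t + 26 = 0  ⇒  m = 113² − 85·26 = 10559
m = 10559 > 0,  v_rel·d = 113 > 0  ⇒  inside

inside=yes margin=10559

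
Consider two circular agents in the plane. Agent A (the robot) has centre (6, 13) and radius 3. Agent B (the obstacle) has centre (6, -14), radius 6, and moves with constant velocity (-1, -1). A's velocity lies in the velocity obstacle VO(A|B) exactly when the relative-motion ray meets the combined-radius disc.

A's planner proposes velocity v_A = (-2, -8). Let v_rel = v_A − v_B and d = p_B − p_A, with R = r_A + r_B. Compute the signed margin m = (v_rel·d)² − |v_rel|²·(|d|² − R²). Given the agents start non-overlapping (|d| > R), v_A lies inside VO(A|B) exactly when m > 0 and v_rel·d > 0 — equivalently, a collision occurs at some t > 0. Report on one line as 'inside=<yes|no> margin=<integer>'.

d = (0, -27),  |d|² = 729;  R = 3+6 = 9,  c = 729−9² = 648
v_rel = (-1, -7),  |v_rel|² = 50;  v_rel·d = (-1)·(0) + (-7)·(-27) = 189
50·t² − 378·t + 648 = 0  ⇒  m = 189² − 50·648 = 3321
m = 3321 > 0,  v_rel·d = 189 > 0  ⇒  inside

inside=yes margin=3321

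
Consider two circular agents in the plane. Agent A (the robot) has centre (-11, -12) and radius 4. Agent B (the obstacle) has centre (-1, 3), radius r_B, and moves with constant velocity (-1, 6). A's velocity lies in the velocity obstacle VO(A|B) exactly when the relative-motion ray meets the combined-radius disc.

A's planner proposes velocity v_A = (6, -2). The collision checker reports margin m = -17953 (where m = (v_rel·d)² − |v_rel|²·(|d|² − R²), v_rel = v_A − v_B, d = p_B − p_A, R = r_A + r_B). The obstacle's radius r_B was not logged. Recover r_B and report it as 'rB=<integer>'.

m = -17953
d = (10, 15);  v_rel = (7, -8),  |v_rel|² = 113
v_rel×d = (7)·(15) − (-8)·(10) = 185
since m = R²·113 − 185²:  R² = (34225 + -17953) / 113 = 144
R = √144 = 12  ⇒  r_B = 12 − 4 = 8

rB=8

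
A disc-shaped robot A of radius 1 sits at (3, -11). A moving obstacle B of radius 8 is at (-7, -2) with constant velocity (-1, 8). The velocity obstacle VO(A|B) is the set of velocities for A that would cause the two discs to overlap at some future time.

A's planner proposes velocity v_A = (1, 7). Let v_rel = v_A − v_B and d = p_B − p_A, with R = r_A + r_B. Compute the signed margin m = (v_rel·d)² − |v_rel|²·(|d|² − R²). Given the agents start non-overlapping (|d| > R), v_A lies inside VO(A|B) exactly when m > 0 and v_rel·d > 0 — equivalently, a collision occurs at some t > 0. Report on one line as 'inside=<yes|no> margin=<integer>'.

d = (-10, 9),  |d|² = 181;  R = 1+8 = 9,  c = 181−9² = 100
v_rel = (2, -1),  |v_rel|² = 5;  v_rel·d = (2)·(-10) + (-1)·(9) = -29
5·t² + 58·t + 100 = 0  ⇒  m = (-29)² − 5·100 = 341
m = 341 > 0,  v_rel·d = -29 < 0  ⇒  outside

inside=no margin=341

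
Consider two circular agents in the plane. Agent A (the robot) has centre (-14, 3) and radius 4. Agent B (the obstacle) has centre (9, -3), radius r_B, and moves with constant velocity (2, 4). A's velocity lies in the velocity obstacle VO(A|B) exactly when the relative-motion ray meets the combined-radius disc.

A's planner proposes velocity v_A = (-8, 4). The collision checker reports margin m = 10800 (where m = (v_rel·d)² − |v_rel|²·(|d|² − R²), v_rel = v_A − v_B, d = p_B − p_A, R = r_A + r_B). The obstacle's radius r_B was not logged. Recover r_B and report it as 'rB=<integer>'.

m = 10800
d = (23, -6);  v_rel = (-10, 0),  |v_rel|² = 100
v_rel×d = (-10)·(-6) − (0)·(23) = 60
since m = R²·100 − 60²:  R² = (3600 + 10800) / 100 = 144
R = √144 = 12  ⇒  r_B = 12 − 4 = 8

rB=8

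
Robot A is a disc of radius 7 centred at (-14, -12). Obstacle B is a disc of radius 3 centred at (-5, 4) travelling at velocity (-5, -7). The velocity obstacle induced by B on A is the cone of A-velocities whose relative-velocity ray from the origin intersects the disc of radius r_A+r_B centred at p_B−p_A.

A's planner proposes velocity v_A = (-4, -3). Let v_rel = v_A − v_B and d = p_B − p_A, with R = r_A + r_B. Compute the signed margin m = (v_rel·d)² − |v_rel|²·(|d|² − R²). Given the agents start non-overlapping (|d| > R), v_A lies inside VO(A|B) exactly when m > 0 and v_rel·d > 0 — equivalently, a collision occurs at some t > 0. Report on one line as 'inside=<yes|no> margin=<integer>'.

d = (9, 16),  |d|² = 337;  R = 7+3 = 10,  c = 337−10² = 237
v_rel = (1, 4),  |v_rel|² = 17;  v_rel·d = (1)·(9) + (4)·(16) = 73
17·t² − 146·t + 237 = 0  ⇒  m = 73² − 17·237 = 1300
m = 1300 > 0,  v_rel·d = 73 > 0  ⇒  inside

inside=yes margin=1300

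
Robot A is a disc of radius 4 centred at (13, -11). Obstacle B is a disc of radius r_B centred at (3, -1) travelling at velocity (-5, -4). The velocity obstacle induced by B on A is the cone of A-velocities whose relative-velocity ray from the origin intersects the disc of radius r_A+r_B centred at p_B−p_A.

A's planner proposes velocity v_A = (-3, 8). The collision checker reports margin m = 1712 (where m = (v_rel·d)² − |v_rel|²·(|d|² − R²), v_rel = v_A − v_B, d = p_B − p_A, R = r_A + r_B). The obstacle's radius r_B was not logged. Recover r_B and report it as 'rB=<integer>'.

m = 1712
d = (-10, 10);  v_rel = (2, 12),  |v_rel|² = 148
v_rel×d = (2)·(10) − (12)·(-10) = 140
since m = R²·148 − 140²:  R² = (19600 + 1712) / 148 = 144
R = √144 = 12  ⇒  r_B = 12 − 4 = 8

rB=8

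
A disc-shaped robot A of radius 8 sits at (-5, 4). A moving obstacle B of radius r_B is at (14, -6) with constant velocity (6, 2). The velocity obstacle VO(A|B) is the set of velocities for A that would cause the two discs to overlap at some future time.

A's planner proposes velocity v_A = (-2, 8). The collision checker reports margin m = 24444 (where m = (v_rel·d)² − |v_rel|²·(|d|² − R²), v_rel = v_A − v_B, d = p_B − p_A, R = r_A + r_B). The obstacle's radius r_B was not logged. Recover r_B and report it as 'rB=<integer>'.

m = 24444
d = (19, -10);  v_rel = (-8, 6),  |v_rel|² = 100
v_rel×d = (-8)·(-10) − (6)·(19) = -34
since m = R²·100 − (-34)²:  R² = (1156 + 24444) / 100 = 256
R = √256 = 16  ⇒  r_B = 16 − 8 = 8

rB=8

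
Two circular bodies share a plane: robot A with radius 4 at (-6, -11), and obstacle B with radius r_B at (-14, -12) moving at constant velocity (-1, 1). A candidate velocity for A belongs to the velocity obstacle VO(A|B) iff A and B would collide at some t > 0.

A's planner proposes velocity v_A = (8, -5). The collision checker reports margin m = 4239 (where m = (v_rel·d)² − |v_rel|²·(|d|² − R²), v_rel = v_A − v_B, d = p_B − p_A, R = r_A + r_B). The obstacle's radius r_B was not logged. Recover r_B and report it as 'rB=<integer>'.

m = 4239
d = (-8, -1);  v_rel = (9, -6),  |v_rel|² = 117
v_rel×d = (9)·(-1) − (-6)·(-8) = -57
since m = R²·117 − (-57)²:  R² = (3249 + 4239) / 117 = 64
R = √64 = 8  ⇒  r_B = 8 − 4 = 4

rB=4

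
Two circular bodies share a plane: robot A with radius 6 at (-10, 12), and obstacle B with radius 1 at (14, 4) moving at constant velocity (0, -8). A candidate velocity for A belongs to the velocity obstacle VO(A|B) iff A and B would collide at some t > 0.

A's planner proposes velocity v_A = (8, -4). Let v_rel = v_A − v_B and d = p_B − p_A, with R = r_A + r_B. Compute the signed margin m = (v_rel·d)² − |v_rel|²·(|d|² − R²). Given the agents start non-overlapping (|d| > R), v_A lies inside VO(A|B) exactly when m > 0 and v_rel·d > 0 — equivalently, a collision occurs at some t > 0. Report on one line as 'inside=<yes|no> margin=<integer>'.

d = (24, -8),  |d|² = 640;  R = 6+1 = 7,  c = 640−7² = 591
v_rel = (8, 4),  |v_rel|² = 80;  v_rel·d = (8)·(24) + (4)·(-8) = 160
80·t² − 320·t + 591 = 0  ⇒  m = 160² − 80·591 = -21680
m = -21680 < 0,  v_rel·d = 160 > 0  ⇒  outside

inside=no margin=-21680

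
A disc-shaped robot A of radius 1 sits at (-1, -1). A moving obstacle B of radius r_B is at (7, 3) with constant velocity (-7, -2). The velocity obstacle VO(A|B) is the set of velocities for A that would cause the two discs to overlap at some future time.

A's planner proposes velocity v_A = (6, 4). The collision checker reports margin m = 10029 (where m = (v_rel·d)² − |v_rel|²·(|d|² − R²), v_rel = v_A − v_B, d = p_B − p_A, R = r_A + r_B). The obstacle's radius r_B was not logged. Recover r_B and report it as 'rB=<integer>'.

m = 10029
d = (8, 4);  v_rel = (13, 6),  |v_rel|² = 205
v_rel×d = (13)·(4) − (6)·(8) = 4
since m = R²·205 − 4²:  R² = (16 + 10029) / 205 = 49
R = √49 = 7  ⇒  r_B = 7 − 1 = 6

rB=6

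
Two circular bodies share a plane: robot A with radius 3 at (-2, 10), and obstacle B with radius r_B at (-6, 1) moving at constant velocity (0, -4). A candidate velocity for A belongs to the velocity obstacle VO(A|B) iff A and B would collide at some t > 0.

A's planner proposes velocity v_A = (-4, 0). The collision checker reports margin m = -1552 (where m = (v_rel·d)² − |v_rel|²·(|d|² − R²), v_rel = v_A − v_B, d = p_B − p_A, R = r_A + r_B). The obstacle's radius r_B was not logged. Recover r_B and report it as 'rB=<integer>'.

m = -1552
d = (-4, -9);  v_rel = (-4, 4),  |v_rel|² = 32
v_rel×d = (-4)·(-9) − (4)·(-4) = 52
since m = R²·32 − 52²:  R² = (2704 + -1552) / 32 = 36
R = √36 = 6  ⇒  r_B = 6 − 3 = 3

rB=3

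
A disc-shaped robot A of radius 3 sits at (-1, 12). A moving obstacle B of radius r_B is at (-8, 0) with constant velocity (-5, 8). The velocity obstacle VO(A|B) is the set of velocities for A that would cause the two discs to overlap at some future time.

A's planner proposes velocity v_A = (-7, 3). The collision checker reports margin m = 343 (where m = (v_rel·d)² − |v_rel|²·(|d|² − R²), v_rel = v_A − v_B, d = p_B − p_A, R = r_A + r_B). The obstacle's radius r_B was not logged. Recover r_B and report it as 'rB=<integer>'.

m = 343
d = (-7, -12);  v_rel = (-2, -5),  |v_rel|² = 29
v_rel×d = (-2)·(-12) − (-5)·(-7) = -11
since m = R²·29 − (-11)²:  R² = (121 + 343) / 29 = 16
R = √16 = 4  ⇒  r_B = 4 − 3 = 1

rB=1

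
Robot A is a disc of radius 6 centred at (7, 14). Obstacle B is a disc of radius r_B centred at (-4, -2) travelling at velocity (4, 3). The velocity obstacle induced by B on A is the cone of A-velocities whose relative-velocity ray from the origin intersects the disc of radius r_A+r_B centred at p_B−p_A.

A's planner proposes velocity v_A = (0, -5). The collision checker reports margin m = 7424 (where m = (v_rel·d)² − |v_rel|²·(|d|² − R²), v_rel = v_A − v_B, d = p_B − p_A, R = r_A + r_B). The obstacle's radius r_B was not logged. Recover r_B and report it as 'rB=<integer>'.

m = 7424
d = (-11, -16);  v_rel = (-4, -8),  |v_rel|² = 80
v_rel×d = (-4)·(-16) − (-8)·(-11) = -24
since m = R²·80 − (-24)²:  R² = (576 + 7424) / 80 = 100
R = √100 = 10  ⇒  r_B = 10 − 6 = 4

rB=4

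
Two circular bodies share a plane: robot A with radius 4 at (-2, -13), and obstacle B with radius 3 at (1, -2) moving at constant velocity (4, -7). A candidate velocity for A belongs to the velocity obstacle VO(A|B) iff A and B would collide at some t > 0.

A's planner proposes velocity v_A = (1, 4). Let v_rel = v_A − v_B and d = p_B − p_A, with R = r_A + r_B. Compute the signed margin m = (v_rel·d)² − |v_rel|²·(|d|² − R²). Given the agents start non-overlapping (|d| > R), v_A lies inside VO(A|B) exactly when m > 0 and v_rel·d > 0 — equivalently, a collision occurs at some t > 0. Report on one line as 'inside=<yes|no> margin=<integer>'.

d = (3, 11),  |d|² = 130;  R = 4+3 = 7,  c = 130−7² = 81
v_rel = (-3, 11),  |v_rel|² = 130;  v_rel·d = (-3)·(3) + (11)·(11) = 112
130·t² − 224·t + 81 = 0  ⇒  m = 112² − 130·81 = 2014
m = 2014 > 0,  v_rel·d = 112 > 0  ⇒  inside

inside=yes margin=2014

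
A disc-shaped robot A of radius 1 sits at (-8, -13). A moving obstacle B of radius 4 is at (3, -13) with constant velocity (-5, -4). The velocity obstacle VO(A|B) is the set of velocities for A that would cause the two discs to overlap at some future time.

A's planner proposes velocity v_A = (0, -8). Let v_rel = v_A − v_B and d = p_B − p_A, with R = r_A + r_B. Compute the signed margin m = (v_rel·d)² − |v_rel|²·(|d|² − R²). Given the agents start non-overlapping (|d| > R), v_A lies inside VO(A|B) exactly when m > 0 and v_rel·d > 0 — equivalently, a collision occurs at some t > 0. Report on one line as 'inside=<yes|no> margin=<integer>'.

d = (11, 0),  |d|² = 121;  R = 1+4 = 5,  c = 121−5² = 96
v_rel = (5, -4),  |v_rel|² = 41;  v_rel·d = (5)·(11) + (-4)·(0) = 55
41·t² − 110·t + 96 = 0  ⇒  m = 55² − 41·96 = -911
m = -911 < 0,  v_rel·d = 55 > 0  ⇒  outside

inside=no margin=-911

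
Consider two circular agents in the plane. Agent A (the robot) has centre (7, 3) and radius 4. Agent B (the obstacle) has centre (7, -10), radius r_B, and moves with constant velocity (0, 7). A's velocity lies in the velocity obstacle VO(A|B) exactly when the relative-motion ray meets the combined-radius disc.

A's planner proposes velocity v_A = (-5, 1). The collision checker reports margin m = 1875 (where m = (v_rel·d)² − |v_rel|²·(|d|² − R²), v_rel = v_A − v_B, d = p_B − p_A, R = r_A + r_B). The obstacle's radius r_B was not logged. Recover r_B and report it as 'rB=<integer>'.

m = 1875
d = (0, -13);  v_rel = (-5, -6),  |v_rel|² = 61
v_rel×d = (-5)·(-13) − (-6)·(0) = 65
since m = R²·61 − 65²:  R² = (4225 + 1875) / 61 = 100
R = √100 = 10  ⇒  r_B = 10 − 4 = 6

rB=6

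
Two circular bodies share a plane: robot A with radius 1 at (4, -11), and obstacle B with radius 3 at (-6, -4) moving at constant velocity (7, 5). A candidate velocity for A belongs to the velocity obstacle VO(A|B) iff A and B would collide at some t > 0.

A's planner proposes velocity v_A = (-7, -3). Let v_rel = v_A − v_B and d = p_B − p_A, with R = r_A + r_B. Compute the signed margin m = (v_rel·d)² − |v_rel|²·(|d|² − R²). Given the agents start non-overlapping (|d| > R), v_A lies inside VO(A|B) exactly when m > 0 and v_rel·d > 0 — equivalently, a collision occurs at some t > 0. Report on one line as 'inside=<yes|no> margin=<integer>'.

d = (-10, 7),  |d|² = 149;  R = 1+3 = 4,  c = 149−4² = 133
v_rel = (-14, -8),  |v_rel|² = 260;  v_rel·d = (-14)·(-10) + (-8)·(7) = 84
260·t² − 168·t + 133 = 0  ⇒  m = 84² − 260·133 = -27524
m = -27524 < 0,  v_rel·d = 84 > 0  ⇒  outside

inside=no margin=-27524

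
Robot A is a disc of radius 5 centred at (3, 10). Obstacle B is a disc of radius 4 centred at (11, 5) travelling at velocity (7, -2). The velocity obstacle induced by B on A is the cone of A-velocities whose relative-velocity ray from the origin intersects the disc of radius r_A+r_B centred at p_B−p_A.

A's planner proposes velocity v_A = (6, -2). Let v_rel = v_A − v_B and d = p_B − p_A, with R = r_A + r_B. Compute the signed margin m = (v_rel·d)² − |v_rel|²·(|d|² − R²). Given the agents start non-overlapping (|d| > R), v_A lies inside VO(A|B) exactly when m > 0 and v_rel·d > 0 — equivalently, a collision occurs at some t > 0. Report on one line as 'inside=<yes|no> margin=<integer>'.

d = (8, -5),  |d|² = 89;  R = 5+4 = 9,  c = 89−9² = 8
v_rel = (-1, 0),  |v_rel|² = 1;  v_rel·d = (-1)·(8) + (0)·(-5) = -8
1·t² + 16·t + 8 = 0  ⇒  m = (-8)² − 1·8 = 56
m = 56 > 0,  v_rel·d = -8 < 0  ⇒  outside

inside=no margin=56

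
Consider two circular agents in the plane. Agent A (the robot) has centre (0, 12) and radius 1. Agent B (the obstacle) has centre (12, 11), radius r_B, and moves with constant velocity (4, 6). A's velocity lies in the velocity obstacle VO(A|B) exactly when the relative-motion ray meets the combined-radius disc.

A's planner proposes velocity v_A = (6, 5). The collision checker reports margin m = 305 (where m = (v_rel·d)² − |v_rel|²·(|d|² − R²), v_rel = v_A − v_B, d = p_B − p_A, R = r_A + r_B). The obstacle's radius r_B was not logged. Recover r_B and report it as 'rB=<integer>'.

m = 305
d = (12, -1);  v_rel = (2, -1),  |v_rel|² = 5
v_rel×d = (2)·(-1) − (-1)·(12) = 10
since m = R²·5 − 10²:  R² = (100 + 305) / 5 = 81
R = √81 = 9  ⇒  r_B = 9 − 1 = 8

rB=8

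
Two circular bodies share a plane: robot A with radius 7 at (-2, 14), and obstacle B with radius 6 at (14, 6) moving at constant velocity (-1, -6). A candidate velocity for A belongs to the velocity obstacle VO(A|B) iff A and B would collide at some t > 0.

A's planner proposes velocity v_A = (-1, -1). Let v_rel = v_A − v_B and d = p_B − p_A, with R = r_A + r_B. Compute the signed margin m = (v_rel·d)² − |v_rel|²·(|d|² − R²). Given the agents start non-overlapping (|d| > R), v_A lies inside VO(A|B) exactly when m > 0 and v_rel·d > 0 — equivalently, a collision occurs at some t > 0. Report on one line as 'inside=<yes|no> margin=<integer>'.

d = (16, -8),  |d|² = 320;  R = 7+6 = 13,  c = 320−13² = 151
v_rel = (0, 5),  |v_rel|² = 25;  v_rel·d = (0)·(16) + (5)·(-8) = -40
25·t² + 80·t + 151 = 0  ⇒  m = (-40)² − 25·151 = -2175
m = -2175 < 0,  v_rel·d = -40 < 0  ⇒  outside

inside=no margin=-2175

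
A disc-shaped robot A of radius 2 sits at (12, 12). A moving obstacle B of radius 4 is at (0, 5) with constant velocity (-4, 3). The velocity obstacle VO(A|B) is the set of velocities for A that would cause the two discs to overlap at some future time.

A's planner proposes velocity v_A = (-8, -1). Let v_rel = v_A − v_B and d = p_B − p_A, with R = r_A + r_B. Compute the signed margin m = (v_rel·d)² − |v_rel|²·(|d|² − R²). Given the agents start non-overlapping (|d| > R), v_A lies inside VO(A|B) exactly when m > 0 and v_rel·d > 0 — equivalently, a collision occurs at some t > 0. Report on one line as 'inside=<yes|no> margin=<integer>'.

d = (-12, -7),  |d|² = 193;  R = 2+4 = 6,  c = 193−6² = 157
v_rel = (-4, -4),  |v_rel|² = 32;  v_rel·d = (-4)·(-12) + (-4)·(-7) = 76
32·t² − 152·t + 157 = 0  ⇒  m = 76² − 32·157 = 752
m = 752 > 0,  v_rel·d = 76 > 0  ⇒  inside

inside=yes margin=752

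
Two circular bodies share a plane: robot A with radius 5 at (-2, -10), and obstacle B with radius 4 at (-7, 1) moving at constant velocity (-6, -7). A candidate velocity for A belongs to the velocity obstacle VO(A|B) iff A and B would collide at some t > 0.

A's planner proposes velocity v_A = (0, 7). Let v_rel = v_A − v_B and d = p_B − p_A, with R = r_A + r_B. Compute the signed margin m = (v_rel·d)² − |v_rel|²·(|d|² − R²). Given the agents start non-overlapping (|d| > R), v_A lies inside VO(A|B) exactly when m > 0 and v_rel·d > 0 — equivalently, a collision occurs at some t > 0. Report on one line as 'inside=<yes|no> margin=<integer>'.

d = (-5, 11),  |d|² = 146;  R = 5+4 = 9,  c = 146−9² = 65
v_rel = (6, 14),  |v_rel|² = 232;  v_rel·d = (6)·(-5) + (14)·(11) = 124
232·t² − 248·t + 65 = 0  ⇒  m = 124² − 232·65 = 296
m = 296 > 0,  v_rel·d = 124 > 0  ⇒  inside

inside=yes margin=296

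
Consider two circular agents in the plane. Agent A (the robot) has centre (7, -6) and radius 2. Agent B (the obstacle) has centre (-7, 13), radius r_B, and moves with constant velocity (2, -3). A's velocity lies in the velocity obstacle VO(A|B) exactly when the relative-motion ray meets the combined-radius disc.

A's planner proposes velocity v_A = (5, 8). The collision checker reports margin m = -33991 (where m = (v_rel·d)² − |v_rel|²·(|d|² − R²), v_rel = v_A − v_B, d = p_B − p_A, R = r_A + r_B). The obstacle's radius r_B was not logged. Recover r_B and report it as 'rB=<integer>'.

m = -33991
d = (-14, 19);  v_rel = (3, 11),  |v_rel|² = 130
v_rel×d = (3)·(19) − (11)·(-14) = 211
since m = R²·130 − 211²:  R² = (44521 + -33991) / 130 = 81
R = √81 = 9  ⇒  r_B = 9 − 2 = 7

rB=7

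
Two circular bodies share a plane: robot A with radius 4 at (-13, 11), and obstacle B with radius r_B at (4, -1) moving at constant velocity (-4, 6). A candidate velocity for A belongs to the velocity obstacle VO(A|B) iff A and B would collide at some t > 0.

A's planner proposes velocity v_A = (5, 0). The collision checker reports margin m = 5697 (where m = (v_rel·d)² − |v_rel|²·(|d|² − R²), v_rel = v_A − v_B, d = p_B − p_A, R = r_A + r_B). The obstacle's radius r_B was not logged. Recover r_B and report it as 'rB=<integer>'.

m = 5697
d = (17, -12);  v_rel = (9, -6),  |v_rel|² = 117
v_rel×d = (9)·(-12) − (-6)·(17) = -6
since m = R²·117 − (-6)²:  R² = (36 + 5697) / 117 = 49
R = √49 = 7  ⇒  r_B = 7 − 4 = 3

rB=3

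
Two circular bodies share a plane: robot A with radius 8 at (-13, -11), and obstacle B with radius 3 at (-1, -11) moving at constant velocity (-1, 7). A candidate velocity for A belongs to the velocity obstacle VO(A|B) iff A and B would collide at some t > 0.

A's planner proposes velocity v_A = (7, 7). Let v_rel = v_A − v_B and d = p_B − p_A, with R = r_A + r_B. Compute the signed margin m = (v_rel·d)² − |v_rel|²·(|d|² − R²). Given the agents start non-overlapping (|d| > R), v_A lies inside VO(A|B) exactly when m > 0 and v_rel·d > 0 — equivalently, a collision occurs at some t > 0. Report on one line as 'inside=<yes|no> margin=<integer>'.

d = (12, 0),  |d|² = 144;  R = 8+3 = 11,  c = 144−11² = 23
v_rel = (8, 0),  |v_rel|² = 64;  v_rel·d = (8)·(12) + (0)·(0) = 96
64·t² − 192·t + 23 = 0  ⇒  m = 96² − 64·23 = 7744
m = 7744 > 0,  v_rel·d = 96 > 0  ⇒  inside

inside=yes margin=7744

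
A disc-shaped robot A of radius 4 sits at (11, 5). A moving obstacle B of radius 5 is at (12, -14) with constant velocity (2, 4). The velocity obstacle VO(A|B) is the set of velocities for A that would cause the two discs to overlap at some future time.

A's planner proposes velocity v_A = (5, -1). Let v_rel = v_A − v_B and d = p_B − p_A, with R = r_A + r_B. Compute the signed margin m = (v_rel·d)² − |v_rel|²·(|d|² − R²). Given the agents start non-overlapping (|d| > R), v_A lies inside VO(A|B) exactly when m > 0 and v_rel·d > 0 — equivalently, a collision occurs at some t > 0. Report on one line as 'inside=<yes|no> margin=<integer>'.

d = (1, -19),  |d|² = 362;  R = 4+5 = 9,  c = 362−9² = 281
v_rel = (3, -5),  |v_rel|² = 34;  v_rel·d = (3)·(1) + (-5)·(-19) = 98
34·t² − 196·t + 281 = 0  ⇒  m = 98² − 34·281 = 50
m = 50 > 0,  v_rel·d = 98 > 0  ⇒  inside

inside=yes margin=50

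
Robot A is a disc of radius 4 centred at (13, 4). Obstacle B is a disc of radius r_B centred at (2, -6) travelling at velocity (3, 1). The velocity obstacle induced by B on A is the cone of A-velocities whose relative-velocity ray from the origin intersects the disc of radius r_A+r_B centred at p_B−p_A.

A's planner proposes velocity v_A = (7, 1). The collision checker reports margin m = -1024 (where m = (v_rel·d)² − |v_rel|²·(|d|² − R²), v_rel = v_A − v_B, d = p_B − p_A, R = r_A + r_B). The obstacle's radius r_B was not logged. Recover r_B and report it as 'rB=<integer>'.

m = -1024
d = (-11, -10);  v_rel = (4, 0),  |v_rel|² = 16
v_rel×d = (4)·(-10) − (0)·(-11) = -40
since m = R²·16 − (-40)²:  R² = (1600 + -1024) / 16 = 36
R = √36 = 6  ⇒  r_B = 6 − 4 = 2

rB=2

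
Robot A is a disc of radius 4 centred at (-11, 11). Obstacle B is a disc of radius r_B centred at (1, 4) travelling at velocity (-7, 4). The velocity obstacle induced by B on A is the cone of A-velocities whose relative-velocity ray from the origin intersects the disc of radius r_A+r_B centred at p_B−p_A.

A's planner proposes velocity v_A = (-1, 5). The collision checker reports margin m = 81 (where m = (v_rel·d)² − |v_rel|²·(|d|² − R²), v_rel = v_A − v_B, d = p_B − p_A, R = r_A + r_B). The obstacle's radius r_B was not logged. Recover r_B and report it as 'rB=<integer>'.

m = 81
d = (12, -7);  v_rel = (6, 1),  |v_rel|² = 37
v_rel×d = (6)·(-7) − (1)·(12) = -54
since m = R²·37 − (-54)²:  R² = (2916 + 81) / 37 = 81
R = √81 = 9  ⇒  r_B = 9 − 4 = 5

rB=5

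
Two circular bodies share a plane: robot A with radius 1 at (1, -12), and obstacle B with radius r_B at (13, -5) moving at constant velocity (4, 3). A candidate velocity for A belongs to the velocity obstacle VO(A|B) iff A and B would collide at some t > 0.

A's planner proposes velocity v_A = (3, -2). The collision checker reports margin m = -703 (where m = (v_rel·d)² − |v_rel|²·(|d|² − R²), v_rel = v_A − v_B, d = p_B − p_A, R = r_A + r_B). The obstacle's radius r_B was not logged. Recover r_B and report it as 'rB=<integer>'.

m = -703
d = (12, 7);  v_rel = (-1, -5),  |v_rel|² = 26
v_rel×d = (-1)·(7) − (-5)·(12) = 53
since m = R²·26 − 53²:  R² = (2809 + -703) / 26 = 81
R = √81 = 9  ⇒  r_B = 9 − 1 = 8

rB=8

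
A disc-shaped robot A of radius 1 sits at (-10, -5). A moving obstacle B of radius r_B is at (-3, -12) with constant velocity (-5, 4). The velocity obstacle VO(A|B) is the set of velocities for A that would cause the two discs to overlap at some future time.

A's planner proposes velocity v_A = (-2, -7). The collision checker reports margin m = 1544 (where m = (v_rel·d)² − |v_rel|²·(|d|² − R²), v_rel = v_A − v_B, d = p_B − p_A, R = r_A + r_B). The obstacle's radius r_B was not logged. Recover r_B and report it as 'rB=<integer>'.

m = 1544
d = (7, -7);  v_rel = (3, -11),  |v_rel|² = 130
v_rel×d = (3)·(-7) − (-11)·(7) = 56
since m = R²·130 − 56²:  R² = (3136 + 1544) / 130 = 36
R = √36 = 6  ⇒  r_B = 6 − 1 = 5

rB=5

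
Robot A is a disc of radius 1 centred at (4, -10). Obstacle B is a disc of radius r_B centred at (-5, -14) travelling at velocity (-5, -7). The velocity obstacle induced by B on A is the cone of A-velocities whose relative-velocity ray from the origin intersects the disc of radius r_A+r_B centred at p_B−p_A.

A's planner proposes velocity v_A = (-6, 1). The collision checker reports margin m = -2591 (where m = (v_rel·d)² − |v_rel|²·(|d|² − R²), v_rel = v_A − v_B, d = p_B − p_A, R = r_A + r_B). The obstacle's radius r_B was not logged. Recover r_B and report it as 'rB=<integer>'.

m = -2591
d = (-9, -4);  v_rel = (-1, 8),  |v_rel|² = 65
v_rel×d = (-1)·(-4) − (8)·(-9) = 76
since m = R²·65 − 76²:  R² = (5776 + -2591) / 65 = 49
R = √49 = 7  ⇒  r_B = 7 − 1 = 6

rB=6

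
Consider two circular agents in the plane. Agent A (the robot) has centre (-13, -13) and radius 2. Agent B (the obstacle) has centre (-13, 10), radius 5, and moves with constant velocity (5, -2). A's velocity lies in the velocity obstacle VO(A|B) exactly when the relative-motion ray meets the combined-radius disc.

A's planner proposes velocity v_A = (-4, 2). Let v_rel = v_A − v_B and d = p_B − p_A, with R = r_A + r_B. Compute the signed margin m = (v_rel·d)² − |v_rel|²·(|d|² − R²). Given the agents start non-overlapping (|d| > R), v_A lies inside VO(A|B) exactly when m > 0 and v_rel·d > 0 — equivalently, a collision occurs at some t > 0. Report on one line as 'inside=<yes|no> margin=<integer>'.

d = (0, 23),  |d|² = 529;  R = 2+5 = 7,  c = 529−7² = 480
v_rel = (-9, 4),  |v_rel|² = 97;  v_rel·d = (-9)·(0) + (4)·(23) = 92
97·t² − 184·t + 480 = 0  ⇒  m = 92² − 97·480 = -38096
m = -38096 < 0,  v_rel·d = 92 > 0  ⇒  outside

inside=no margin=-38096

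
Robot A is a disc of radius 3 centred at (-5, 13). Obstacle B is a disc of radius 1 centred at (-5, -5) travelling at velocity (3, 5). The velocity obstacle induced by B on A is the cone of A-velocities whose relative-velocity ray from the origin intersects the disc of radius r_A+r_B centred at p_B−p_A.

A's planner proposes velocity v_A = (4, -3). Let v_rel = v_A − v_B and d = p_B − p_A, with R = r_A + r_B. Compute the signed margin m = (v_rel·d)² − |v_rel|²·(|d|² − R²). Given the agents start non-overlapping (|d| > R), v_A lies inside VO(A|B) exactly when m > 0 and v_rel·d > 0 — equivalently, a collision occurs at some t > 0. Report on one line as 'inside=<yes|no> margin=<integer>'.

d = (0, -18),  |d|² = 324;  R = 3+1 = 4,  c = 324−4² = 308
v_rel = (1, -8),  |v_rel|² = 65;  v_rel·d = (1)·(0) + (-8)·(-18) = 144
65·t² − 288·t + 308 = 0  ⇒  m = 144² − 65·308 = 716
m = 716 > 0,  v_rel·d = 144 > 0  ⇒  inside

inside=yes margin=716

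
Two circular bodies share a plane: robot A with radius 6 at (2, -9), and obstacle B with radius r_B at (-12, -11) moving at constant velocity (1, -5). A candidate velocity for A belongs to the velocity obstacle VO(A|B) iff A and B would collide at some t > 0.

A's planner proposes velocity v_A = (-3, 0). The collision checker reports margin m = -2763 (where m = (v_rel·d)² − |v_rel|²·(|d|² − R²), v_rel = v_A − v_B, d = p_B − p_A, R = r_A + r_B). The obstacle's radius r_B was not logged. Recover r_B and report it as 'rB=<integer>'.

m = -2763
d = (-14, -2);  v_rel = (-4, 5),  |v_rel|² = 41
v_rel×d = (-4)·(-2) − (5)·(-14) = 78
since m = R²·41 − 78²:  R² = (6084 + -2763) / 41 = 81
R = √81 = 9  ⇒  r_B = 9 − 6 = 3

rB=3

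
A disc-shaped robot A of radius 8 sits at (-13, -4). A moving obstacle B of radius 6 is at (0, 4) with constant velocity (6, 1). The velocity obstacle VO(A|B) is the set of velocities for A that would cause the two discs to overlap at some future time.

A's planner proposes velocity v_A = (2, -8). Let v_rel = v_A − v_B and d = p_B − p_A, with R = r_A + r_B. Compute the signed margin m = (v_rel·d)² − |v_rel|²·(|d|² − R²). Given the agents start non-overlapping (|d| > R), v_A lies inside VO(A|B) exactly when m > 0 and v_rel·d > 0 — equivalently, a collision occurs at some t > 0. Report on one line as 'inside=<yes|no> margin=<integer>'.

d = (13, 8),  |d|² = 233;  R = 8+6 = 14,  c = 233−14² = 37
v_rel = (-4, -9),  |v_rel|² = 97;  v_rel·d = (-4)·(13) + (-9)·(8) = -124
97·t² + 248·t + 37 = 0  ⇒  m = (-124)² − 97·37 = 11787
m = 11787 > 0,  v_rel·d = -124 < 0  ⇒  outside

inside=no margin=11787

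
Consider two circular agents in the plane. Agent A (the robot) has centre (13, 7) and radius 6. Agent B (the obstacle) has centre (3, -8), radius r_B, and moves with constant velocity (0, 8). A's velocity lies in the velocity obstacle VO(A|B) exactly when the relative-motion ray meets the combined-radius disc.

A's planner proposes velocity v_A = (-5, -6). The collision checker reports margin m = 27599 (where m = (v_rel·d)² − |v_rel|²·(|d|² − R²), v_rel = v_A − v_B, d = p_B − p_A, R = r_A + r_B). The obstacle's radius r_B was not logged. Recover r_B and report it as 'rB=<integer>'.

m = 27599
d = (-10, -15);  v_rel = (-5, -14),  |v_rel|² = 221
v_rel×d = (-5)·(-15) − (-14)·(-10) = -65
since m = R²·221 − (-65)²:  R² = (4225 + 27599) / 221 = 144
R = √144 = 12  ⇒  r_B = 12 − 6 = 6

rB=6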